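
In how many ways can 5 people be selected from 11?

462

This is C(11,5) = 462.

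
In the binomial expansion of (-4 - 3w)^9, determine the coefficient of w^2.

The general term is C(9,j)·(-4)^j·(-3w)^(9-j); the w^2 term has j = 7.
C(9,7) = 36.
Coefficient = C(9,7) · (-4)^7 · (-3)^2 = 36 · (-16384) · 9 = -5308416.

-5308416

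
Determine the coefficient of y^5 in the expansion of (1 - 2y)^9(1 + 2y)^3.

1152

Coefficient of y^5 = Σ_{j} C(9,j)·(-2)^j·C(3,5-j)·2^(5-j) for j from 2 to 5.
= 1152 + (-8064) + 12096 + (-4032) = 1152.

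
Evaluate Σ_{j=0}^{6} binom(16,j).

1 + 16 + 120 + 560 + 1820 + 4368 + 8008 = 14893.

14893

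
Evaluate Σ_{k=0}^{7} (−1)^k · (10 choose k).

The partial alternating sum Σ_{k=0}^{7} (−1)^k C(10,k) = (−1)^7 C(9,7) = -36.

-36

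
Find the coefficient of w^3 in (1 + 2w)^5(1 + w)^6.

490

Coefficient of w^3 = Σ_{j} C(5,j)·2^j·C(6,3-j)·1^(3-j) for j from 0 to 3.
= 20 + 150 + 240 + 80 = 490.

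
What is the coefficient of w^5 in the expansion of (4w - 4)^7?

344064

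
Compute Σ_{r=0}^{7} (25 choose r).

1 + 25 + 300 + 2300 + 12650 + 53130 + 177100 + 480700 = 726206.

726206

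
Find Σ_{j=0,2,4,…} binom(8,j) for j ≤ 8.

128

Half of (1+1)^8 + (1−1)^8 gives the even-index sum: 2^7 = 128.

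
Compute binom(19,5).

C(19,5) = (19·18·17·16·15) / 5! = 1395360 / 120 = 11628.

11628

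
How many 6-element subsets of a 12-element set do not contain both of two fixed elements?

714

All 6-subsets: C(12,6) = 924. Those containing both fixed elements: C(10,4) = 210.
924 − 210 = 714.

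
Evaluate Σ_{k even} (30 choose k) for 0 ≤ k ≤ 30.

536870912

Even-k terms of row 30 sum to 2^29 = 536870912.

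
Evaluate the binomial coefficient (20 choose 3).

1140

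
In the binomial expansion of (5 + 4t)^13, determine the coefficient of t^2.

The general term is C(13,j)·(5)^j·(4t)^(13-j); the t^2 term has j = 11.
C(13,11) = 78.
Coefficient = C(13,11) · 5^11 · 4^2 = 78 · 48828125 · 16 = 60937500000.

60937500000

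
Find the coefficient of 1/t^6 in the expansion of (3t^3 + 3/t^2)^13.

General term: C(13,j)·(3t^3)^j·(3/t^2)^(13-j), with t-exponent 3j − 2(13−j) = 5j − 26.
Set 5j − 26 = -6: j = 4.
C(13,4) = 715; 3^4 = 81; 3^9 = 19683.
Coefficient = 715 · 81 · 19683 = 1139940945.

1139940945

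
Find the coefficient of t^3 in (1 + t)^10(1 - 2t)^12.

-80

Coefficient of t^3 = Σ_{j} C(10,j)·1^j·C(12,3-j)·(-2)^(3-j) for j from 0 to 3.
= (-1760) + 2640 + (-1080) + 120 = -80.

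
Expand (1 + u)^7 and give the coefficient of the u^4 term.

35

The general term is C(7,j)·(1)^j·(u)^(7-j); the u^4 term has j = 3.
C(7,3) = 35.
Coefficient = C(7,3) = 35.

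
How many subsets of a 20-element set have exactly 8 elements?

Choose the 8 positions: C(20,8) = 125970.

125970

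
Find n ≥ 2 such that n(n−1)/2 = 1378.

53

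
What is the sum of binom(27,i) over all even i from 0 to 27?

67108864

Even-i terms of row 27 sum to 2^26 = 67108864.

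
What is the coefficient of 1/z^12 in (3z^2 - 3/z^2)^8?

-52488

General term: C(8,j)·(3z^2)^j·(-3/z^2)^(8-j), with z-exponent 2j − 2(8−j) = 4j − 16.
Set 4j − 16 = -12: j = 1.
C(8,1) = 8; 3^1 = 3; (-3)^7 = -2187.
Coefficient = 8 · 3 · (-2187) = -52488.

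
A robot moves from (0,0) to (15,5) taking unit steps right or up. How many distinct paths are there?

Each path is a sequence of 20 steps with 15 rights: C(20,15) = 15504.

15504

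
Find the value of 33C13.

573166440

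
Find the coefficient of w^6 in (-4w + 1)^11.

The general term is C(11,j)·(-4w)^j·(1)^(11-j); the w^6 term has j = 6.
C(11,6) = 462.
Coefficient = C(11,6) · (-4)^6 = 462 · 4096 = 1892352.

1892352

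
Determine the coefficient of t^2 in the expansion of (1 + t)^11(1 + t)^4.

(1 + t)^11(1 + t)^4 = (1 + t)^15, so the coefficient of t^2 is C(15,2)·1^2 = 105·1 = 105.

105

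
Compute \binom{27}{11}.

C(27,11) = (27·26·25·24·23·22·21·20·19·18·17) / 11! = 520431047136000 / 39916800 = 13037895.

13037895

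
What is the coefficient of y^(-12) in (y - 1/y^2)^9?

General term: C(9,j)·(y)^j·(-1/y^2)^(9-j), with y-exponent 1j − 2(9−j) = 3j − 18.
Set 3j − 18 = -12: j = 2.
C(9,2) = 36; 1^2 = 1; (-1)^7 = -1.
Coefficient = 36 · 1 · (-1) = -36.

-36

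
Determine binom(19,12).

C(19,12) = C(19,7) by symmetry.
C(19,7) = (19·18·17·16·15·14·13) / 7! = 253955520 / 5040 = 50388.

50388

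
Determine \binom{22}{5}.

26334

C(22,5) = (22·21·20·19·18) / 5! = 3160080 / 120 = 26334.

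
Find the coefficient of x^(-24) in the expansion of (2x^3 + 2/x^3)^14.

General term: C(14,j)·(2x^3)^j·(2/x^3)^(14-j), with x-exponent 3j − 3(14−j) = 6j − 42.
Set 6j − 42 = -24: j = 3.
C(14,3) = 364; 2^3 = 8; 2^11 = 2048.
Coefficient = 364 · 8 · 2048 = 5963776.

5963776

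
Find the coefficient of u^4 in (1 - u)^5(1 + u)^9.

Coefficient of u^4 = Σ_{j} C(5,j)·(-1)^j·C(9,4-j)·1^(4-j) for j from 0 to 4.
= 126 + (-420) + 360 + (-90) + 5 = -19.

-19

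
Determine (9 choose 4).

C(9,4) = (9·8·7·6) / 4! = 3024 / 24 = 126.

126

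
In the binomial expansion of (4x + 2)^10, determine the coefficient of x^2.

184320

The general term is C(10,j)·(4x)^j·(2)^(10-j); the x^2 term has j = 2.
C(10,2) = 45.
Coefficient = C(10,2) · 4^2 · 2^8 = 45 · 16 · 256 = 184320.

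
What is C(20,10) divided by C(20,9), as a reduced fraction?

11/10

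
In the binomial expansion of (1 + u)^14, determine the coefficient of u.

14

The general term is C(14,j)·(1)^j·(u)^(14-j); the u^1 term has j = 13.
C(14,13) = 14.
Coefficient = C(14,13) = 14.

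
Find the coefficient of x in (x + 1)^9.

9

The general term is C(9,j)·(x)^j·(1)^(9-j); the x^1 term has j = 1.
C(9,1) = 9.
Coefficient = C(9,1) = 9.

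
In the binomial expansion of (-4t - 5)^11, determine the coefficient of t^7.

-3379200000

The general term is C(11,j)·(-4t)^j·(-5)^(11-j); the t^7 term has j = 7.
C(11,7) = 330.
Coefficient = C(11,7) · (-4)^7 · (-5)^4 = 330 · (-16384) · 625 = -3379200000.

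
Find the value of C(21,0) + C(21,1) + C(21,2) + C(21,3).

1 + 21 + 210 + 1330 = 1562.

1562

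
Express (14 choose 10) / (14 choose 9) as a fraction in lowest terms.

1/2

C(n,k+1)/C(n,k) = (n−k)/(k+1) = (14−9)/(9+1) = 5/10 = 1/2.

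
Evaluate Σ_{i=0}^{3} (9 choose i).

130

1 + 9 + 36 + 84 = 130.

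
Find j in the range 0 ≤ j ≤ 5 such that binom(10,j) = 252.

C(10,j) increases on 0 ≤ j ≤ 5. C(10,4) = 210 and C(10,5) = 252, so j = 5.

5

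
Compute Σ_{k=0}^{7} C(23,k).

1 + 23 + 253 + 1771 + 8855 + 33649 + 100947 + 245157 = 390656.

390656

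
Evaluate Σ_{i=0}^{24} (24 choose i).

16777216

The entries of row 24 sum to 2^24 = 16777216.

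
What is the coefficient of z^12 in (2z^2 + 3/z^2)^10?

General term: C(10,j)·(2z^2)^j·(3/z^2)^(10-j), with z-exponent 2j − 2(10−j) = 4j − 20.
Set 4j − 20 = 12: j = 8.
C(10,8) = 45; 2^8 = 256; 3^2 = 9.
Coefficient = 45 · 256 · 9 = 103680.

103680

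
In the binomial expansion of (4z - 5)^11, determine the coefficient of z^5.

The general term is C(11,j)·(4z)^j·(-5)^(11-j); the z^5 term has j = 5.
C(11,5) = 462.
Coefficient = C(11,5) · 4^5 · (-5)^6 = 462 · 1024 · 15625 = 7392000000.

7392000000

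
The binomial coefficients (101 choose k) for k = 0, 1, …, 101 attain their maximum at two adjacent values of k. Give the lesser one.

50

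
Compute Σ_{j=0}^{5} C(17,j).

9402

1 + 17 + 136 + 680 + 2380 + 6188 = 9402.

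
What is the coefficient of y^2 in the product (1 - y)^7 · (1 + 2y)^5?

Coefficient of y^2 = Σ_{j} C(7,j)·(-1)^j·C(5,2-j)·2^(2-j) for j from 0 to 2.
= 40 + (-70) + 21 = -9.

-9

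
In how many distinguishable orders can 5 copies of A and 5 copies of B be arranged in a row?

252

Choose positions for the A's: C(10,5) = 252.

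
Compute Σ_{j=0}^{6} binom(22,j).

110056

1 + 22 + 231 + 1540 + 7315 + 26334 + 74613 = 110056.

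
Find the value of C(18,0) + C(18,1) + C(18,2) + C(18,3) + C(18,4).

1 + 18 + 153 + 816 + 3060 = 4048.

4048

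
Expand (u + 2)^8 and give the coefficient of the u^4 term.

1120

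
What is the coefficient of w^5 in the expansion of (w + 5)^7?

The general term is C(7,j)·(w)^j·(5)^(7-j); the w^5 term has j = 5.
C(7,5) = 21.
Coefficient = C(7,5) · 5^2 = 21 · 25 = 525.

525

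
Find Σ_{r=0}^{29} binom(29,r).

536870912

Setting x = 1 in (1+x)^29 gives Σ C(29,r) = 2^29 = 536870912.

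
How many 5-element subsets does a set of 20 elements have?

C(20,5) = (20·19·18·17·16) / 5! = 1860480 / 120 = 15504.

15504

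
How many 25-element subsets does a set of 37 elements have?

1852482996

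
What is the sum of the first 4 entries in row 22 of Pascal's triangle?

1794

1 + 22 + 231 + 1540 = 1794.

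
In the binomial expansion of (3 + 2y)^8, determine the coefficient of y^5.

The general term is C(8,j)·(3)^j·(2y)^(8-j); the y^5 term has j = 3.
C(8,3) = 56.
Coefficient = C(8,3) · 3^3 · 2^5 = 56 · 27 · 32 = 48384.

48384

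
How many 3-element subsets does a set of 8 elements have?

56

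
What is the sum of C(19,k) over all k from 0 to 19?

Setting x = 1 in (1+x)^19 gives Σ C(19,k) = 2^19 = 524288.

524288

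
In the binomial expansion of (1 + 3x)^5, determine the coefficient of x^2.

The general term is C(5,j)·(1)^j·(3x)^(5-j); the x^2 term has j = 3.
C(5,3) = 10.
Coefficient = C(5,3) · 3^2 = 10 · 9 = 90.

90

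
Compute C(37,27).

C(37,27) = C(37,10) by symmetry.
C(37,10) = (37·36·35·34·33·32·31·30·29·28) / 10! = 1264020397516800 / 3628800 = 348330136.

348330136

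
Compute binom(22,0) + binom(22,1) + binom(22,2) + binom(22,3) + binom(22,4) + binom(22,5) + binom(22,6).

110056

1 + 22 + 231 + 1540 + 7315 + 26334 + 74613 = 110056.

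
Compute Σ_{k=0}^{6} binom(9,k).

466

1 + 9 + 36 + 84 + 126 + 126 + 84 = 466.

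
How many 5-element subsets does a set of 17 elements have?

6188

C(17,5) = (17·16·15·14·13) / 5! = 742560 / 120 = 6188.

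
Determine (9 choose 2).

36

C(9,2) = (9·8) / 2! = 72 / 2 = 36.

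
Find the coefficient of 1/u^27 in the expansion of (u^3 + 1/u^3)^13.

General term: C(13,j)·(u^3)^j·(1/u^3)^(13-j), with u-exponent 3j − 3(13−j) = 6j − 39.
Set 6j − 39 = -27: j = 2.
C(13,2) = 78; 1^2 = 1; 1^11 = 1.
Coefficient = 78 · 1 · 1 = 78.

78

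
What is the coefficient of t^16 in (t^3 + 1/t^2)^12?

General term: C(12,j)·(t^3)^j·(1/t^2)^(12-j), with t-exponent 3j − 2(12−j) = 5j − 24.
Set 5j − 24 = 16: j = 8.
C(12,8) = 495; 1^8 = 1; 1^4 = 1.
Coefficient = 495 · 1 · 1 = 495.

495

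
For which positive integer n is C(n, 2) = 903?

43

n(n−1)/2 = 903 ⇒ n(n−1) = 1806. Since 43·42 = 1806, n = 43.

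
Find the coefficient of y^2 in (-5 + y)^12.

644531250

The general term is C(12,j)·(-5)^j·(y)^(12-j); the y^2 term has j = 10.
C(12,10) = 66.
Coefficient = C(12,10) · (-5)^10 = 66 · 9765625 = 644531250.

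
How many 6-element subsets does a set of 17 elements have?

12376

C(17,6) = (17·16·15·14·13·12) / 6! = 8910720 / 720 = 12376.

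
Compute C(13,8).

C(13,8) = C(13,5) by symmetry.
C(13,5) = (13·12·11·10·9) / 5! = 154440 / 120 = 1287.

1287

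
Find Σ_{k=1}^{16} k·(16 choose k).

524288

Differentiating (1+x)^16 and setting x=1: Σ k·C(16,k) = 16·2^15 = 524288.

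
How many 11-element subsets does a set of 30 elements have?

54627300

C(30,11) = (30·29·28·27·26·25·24·23·22·21·20) / 11! = 2180547008640000 / 39916800 = 54627300.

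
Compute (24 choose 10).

1961256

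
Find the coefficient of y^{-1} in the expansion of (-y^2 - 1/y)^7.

General term: C(7,j)·(-y^2)^j·(-1/y)^(7-j), with y-exponent 2j − 1(7−j) = 3j − 7.
Set 3j − 7 = -1: j = 2.
C(7,2) = 21; (-1)^2 = 1; (-1)^5 = -1.
Coefficient = 21 · 1 · (-1) = -21.

-21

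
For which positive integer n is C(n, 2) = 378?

28

n(n−1)/2 = 378 ⇒ n(n−1) = 756. Since 28·27 = 756, n = 28.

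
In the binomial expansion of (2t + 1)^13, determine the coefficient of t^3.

2288

The general term is C(13,j)·(2t)^j·(1)^(13-j); the t^3 term has j = 3.
C(13,3) = 286.
Coefficient = C(13,3) · 2^3 = 286 · 8 = 2288.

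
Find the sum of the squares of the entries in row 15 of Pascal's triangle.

155117520

By Vandermonde's identity, Σ C(15,k)² = C(30,15) = 155117520.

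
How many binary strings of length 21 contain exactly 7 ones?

Choose the 7 positions: C(21,7) = 116280.

116280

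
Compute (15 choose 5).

C(15,5) = (15·14·13·12·11) / 5! = 360360 / 120 = 3003.

3003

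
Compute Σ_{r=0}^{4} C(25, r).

1 + 25 + 300 + 2300 + 12650 = 15276.

15276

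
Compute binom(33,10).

C(33,10) = (33·32·31·30·29·28·27·26·25·24) / 10! = 335885501952000 / 3628800 = 92561040.

92561040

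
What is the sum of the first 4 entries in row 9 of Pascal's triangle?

130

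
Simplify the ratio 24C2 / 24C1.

23/2

C(n,k+1)/C(n,k) = (n−k)/(k+1) = (24−1)/(1+1) = 23/2.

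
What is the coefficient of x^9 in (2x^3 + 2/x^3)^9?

43008

General term: C(9,j)·(2x^3)^j·(2/x^3)^(9-j), with x-exponent 3j − 3(9−j) = 6j − 27.
Set 6j − 27 = 9: j = 6.
C(9,6) = 84; 2^6 = 64; 2^3 = 8.
Coefficient = 84 · 64 · 8 = 43008.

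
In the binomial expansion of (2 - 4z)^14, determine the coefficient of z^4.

The general term is C(14,j)·(2)^j·(-4z)^(14-j); the z^4 term has j = 10.
C(14,10) = 1001.
Coefficient = C(14,10) · 2^10 · (-4)^4 = 1001 · 1024 · 256 = 262406144.

262406144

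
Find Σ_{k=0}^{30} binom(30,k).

Setting x = 1 in (1+x)^30 gives Σ C(30,k) = 2^30 = 1073741824.

1073741824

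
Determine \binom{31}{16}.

300540195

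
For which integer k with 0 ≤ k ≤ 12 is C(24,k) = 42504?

5

C(24,k) increases on 0 ≤ k ≤ 12. C(24,4) = 10626 and C(24,5) = 42504, so k = 5.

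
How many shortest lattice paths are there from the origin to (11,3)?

364

Each path is a sequence of 14 steps with 11 rights: C(14,11) = 364.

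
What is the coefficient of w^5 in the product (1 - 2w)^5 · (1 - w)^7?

-4043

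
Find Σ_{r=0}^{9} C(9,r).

512

The entries of row 9 sum to 2^9 = 512.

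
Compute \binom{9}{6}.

84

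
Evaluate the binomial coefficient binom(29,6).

C(29,6) = (29·28·27·26·25·24) / 6! = 342014400 / 720 = 475020.

475020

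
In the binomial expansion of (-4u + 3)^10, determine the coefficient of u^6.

The general term is C(10,j)·(-4u)^j·(3)^(10-j); the u^6 term has j = 6.
C(10,6) = 210.
Coefficient = C(10,6) · (-4)^6 · 3^4 = 210 · 4096 · 81 = 69672960.

69672960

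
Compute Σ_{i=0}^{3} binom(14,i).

470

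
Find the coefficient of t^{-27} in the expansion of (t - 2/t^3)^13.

292864

General term: C(13,j)·(t)^j·(-2/t^3)^(13-j), with t-exponent 1j − 3(13−j) = 4j − 39.
Set 4j − 39 = -27: j = 3.
C(13,3) = 286; 1^3 = 1; (-2)^10 = 1024.
Coefficient = 286 · 1 · 1024 = 292864.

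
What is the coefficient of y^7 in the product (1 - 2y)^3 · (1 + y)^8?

-48

Coefficient of y^7 = Σ_{j} C(3,j)·(-2)^j·C(8,7-j)·1^(7-j) for j from 0 to 3.
= 8 + (-168) + 672 + (-560) = -48.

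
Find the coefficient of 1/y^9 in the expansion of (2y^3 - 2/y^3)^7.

General term: C(7,j)·(2y^3)^j·(-2/y^3)^(7-j), with y-exponent 3j − 3(7−j) = 6j − 21.
Set 6j − 21 = -9: j = 2.
C(7,2) = 21; 2^2 = 4; (-2)^5 = -32.
Coefficient = 21 · 4 · (-32) = -2688.

-2688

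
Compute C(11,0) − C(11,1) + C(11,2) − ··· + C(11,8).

45

The partial alternating sum Σ_{k=0}^{8} (−1)^k C(11,k) = (−1)^8 C(10,8) = 45.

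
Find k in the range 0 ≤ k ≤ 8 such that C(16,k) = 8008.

6

C(16,k) increases on 0 ≤ k ≤ 8. C(16,5) = 4368 and C(16,6) = 8008, so k = 6.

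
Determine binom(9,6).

C(9,6) = C(9,3) by symmetry.
C(9,3) = (9·8·7) / 3! = 504 / 6 = 84.

84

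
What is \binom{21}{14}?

C(21,14) = C(21,7) by symmetry.
C(21,7) = (21·20·19·18·17·16·15) / 7! = 586051200 / 5040 = 116280.

116280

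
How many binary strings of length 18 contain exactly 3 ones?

816

Choose the 3 positions: C(18,3) = 816.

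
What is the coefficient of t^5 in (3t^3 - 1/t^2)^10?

-61236

General term: C(10,j)·(3t^3)^j·(-1/t^2)^(10-j), with t-exponent 3j − 2(10−j) = 5j − 20.
Set 5j − 20 = 5: j = 5.
C(10,5) = 252; 3^5 = 243; (-1)^5 = -1.
Coefficient = 252 · 243 · (-1) = -61236.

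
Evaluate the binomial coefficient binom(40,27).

C(40,27) = C(40,13) by symmetry.
C(40,13) = (40·39·38·37·36·35·34·33·32·31·30·29·28) / 13! = 74931129164795904000 / 6227020800 = 12033222880.

12033222880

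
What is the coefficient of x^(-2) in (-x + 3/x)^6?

1215

General term: C(6,j)·(-x)^j·(3/x)^(6-j), with x-exponent 1j − 1(6−j) = 2j − 6.
Set 2j − 6 = -2: j = 2.
C(6,2) = 15; (-1)^2 = 1; 3^4 = 81.
Coefficient = 15 · 1 · 81 = 1215.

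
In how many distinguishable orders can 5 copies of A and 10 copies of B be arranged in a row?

Choose positions for the A's: C(15,5) = 3003.

3003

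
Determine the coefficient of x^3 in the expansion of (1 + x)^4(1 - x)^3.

-3

Coefficient of x^3 = Σ_{j} C(4,j)·1^j·C(3,3-j)·(-1)^(3-j) for j from 0 to 3.
= (-1) + 12 + (-18) + 4 = -3.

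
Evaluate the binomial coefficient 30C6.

C(30,6) = (30·29·28·27·26·25) / 6! = 427518000 / 720 = 593775.

593775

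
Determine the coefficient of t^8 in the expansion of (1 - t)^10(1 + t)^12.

Coefficient of t^8 = Σ_{j} C(10,j)·(-1)^j·C(12,8-j)·1^(8-j) for j from 0 to 8.
= 495 + (-7920) + 41580 + (-95040) + 103950 + (-55440) + 13860 + (-1440) + 45 = 90.

90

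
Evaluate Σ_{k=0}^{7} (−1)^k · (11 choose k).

-120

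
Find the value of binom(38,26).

2707475148

C(38,26) = C(38,12) by symmetry.
C(38,12) = (38·37·36·35·34·33·32·31·30·29·28·27) / 12! = 1296884927852236800 / 479001600 = 2707475148.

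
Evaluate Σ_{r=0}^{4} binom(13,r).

1093

1 + 13 + 78 + 286 + 715 = 1093.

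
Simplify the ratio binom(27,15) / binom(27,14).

13/15

C(n,k+1)/C(n,k) = (n−k)/(k+1) = (27−14)/(14+1) = 13/15.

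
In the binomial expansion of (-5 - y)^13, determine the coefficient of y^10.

-35750

The general term is C(13,j)·(-5)^j·(-y)^(13-j); the y^10 term has j = 3.
C(13,3) = 286.
Coefficient = C(13,3) · (-5)^3 = 286 · (-125) = -35750.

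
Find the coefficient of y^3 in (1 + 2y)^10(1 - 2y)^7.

-160

Coefficient of y^3 = Σ_{j} C(10,j)·2^j·C(7,3-j)·(-2)^(3-j) for j from 0 to 3.
= (-280) + 1680 + (-2520) + 960 = -160.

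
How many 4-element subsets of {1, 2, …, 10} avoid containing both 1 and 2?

182

All 4-subsets: C(10,4) = 210. Those containing both fixed elements: C(8,2) = 28.
210 − 28 = 182.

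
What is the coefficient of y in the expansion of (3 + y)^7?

5103

The general term is C(7,j)·(3)^j·(y)^(7-j); the y^1 term has j = 6.
C(7,6) = 7.
Coefficient = C(7,6) · 3^6 = 7 · 729 = 5103.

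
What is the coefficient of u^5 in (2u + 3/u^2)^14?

20127744

General term: C(14,j)·(2u)^j·(3/u^2)^(14-j), with u-exponent 1j − 2(14−j) = 3j − 28.
Set 3j − 28 = 5: j = 11.
C(14,11) = 364; 2^11 = 2048; 3^3 = 27.
Coefficient = 364 · 2048 · 27 = 20127744.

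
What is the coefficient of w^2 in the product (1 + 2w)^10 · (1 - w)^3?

123

Coefficient of w^2 = Σ_{j} C(10,j)·2^j·C(3,2-j)·(-1)^(2-j) for j from 0 to 2.
= 3 + (-60) + 180 = 123.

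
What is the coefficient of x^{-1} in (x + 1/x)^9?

126

General term: C(9,j)·(x)^j·(1/x)^(9-j), with x-exponent 1j − 1(9−j) = 2j − 9.
Set 2j − 9 = -1: j = 4.
C(9,4) = 126; 1^4 = 1; 1^5 = 1.
Coefficient = 126 · 1 · 1 = 126.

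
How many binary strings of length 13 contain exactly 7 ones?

Choose the 7 positions: C(13,7) = 1716.

1716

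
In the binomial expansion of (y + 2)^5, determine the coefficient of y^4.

10

The general term is C(5,j)·(y)^j·(2)^(5-j); the y^4 term has j = 4.
C(5,4) = 5.
Coefficient = C(5,4) · 2^1 = 5 · 2 = 10.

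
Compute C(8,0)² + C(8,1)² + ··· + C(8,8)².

Σ C(8,r)² is the coefficient of x^8 in (1+x)^8(1+x)^8 = (1+x)^16, i.e. C(16,8) = 12870.

12870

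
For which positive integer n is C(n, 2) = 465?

31

n(n−1)/2 = 465 ⇒ n(n−1) = 930. Since 31·30 = 930, n = 31.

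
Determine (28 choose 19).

6906900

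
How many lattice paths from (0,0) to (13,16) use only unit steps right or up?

Each path is a sequence of 29 steps with 13 rights: C(29,13) = 67863915.

67863915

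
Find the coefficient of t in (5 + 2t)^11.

214843750

The general term is C(11,j)·(5)^j·(2t)^(11-j); the t^1 term has j = 10.
C(11,10) = 11.
Coefficient = C(11,10) · 5^10 · 2^1 = 11 · 9765625 · 2 = 214843750.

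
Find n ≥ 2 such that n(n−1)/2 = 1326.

52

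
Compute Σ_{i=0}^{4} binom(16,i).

1 + 16 + 120 + 560 + 1820 = 2517.

2517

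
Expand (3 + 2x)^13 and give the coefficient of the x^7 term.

160123392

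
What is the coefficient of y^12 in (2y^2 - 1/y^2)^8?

-1024

General term: C(8,j)·(2y^2)^j·(-1/y^2)^(8-j), with y-exponent 2j − 2(8−j) = 4j − 16.
Set 4j − 16 = 12: j = 7.
C(8,7) = 8; 2^7 = 128; (-1)^1 = -1.
Coefficient = 8 · 128 · (-1) = -1024.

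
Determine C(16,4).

1820

C(16,4) = (16·15·14·13) / 4! = 43680 / 24 = 1820.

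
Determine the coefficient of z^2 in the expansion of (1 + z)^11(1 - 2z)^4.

-9

Coefficient of z^2 = Σ_{j} C(11,j)·1^j·C(4,2-j)·(-2)^(2-j) for j from 0 to 2.
= 24 + (-88) + 55 = -9.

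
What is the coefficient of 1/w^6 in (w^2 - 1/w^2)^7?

-21

General term: C(7,j)·(w^2)^j·(-1/w^2)^(7-j), with w-exponent 2j − 2(7−j) = 4j − 14.
Set 4j − 14 = -6: j = 2.
C(7,2) = 21; 1^2 = 1; (-1)^5 = -1.
Coefficient = 21 · 1 · (-1) = -21.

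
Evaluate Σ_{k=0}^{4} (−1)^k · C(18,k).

2380

The partial alternating sum Σ_{k=0}^{4} (−1)^k C(18,k) = (−1)^4 C(17,4) = 2380.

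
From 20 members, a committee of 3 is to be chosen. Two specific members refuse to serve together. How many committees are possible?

All 3-subsets: C(20,3) = 1140. Those containing both fixed elements: C(18,1) = 18.
1140 − 18 = 1122.

1122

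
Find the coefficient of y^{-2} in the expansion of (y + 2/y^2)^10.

General term: C(10,j)·(y)^j·(2/y^2)^(10-j), with y-exponent 1j − 2(10−j) = 3j − 20.
Set 3j − 20 = -2: j = 6.
C(10,6) = 210; 1^6 = 1; 2^4 = 16.
Coefficient = 210 · 1 · 16 = 3360.

3360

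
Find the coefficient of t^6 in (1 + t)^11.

462

The general term is C(11,j)·(1)^j·(t)^(11-j); the t^6 term has j = 5.
C(11,5) = 462.
Coefficient = C(11,5) = 462.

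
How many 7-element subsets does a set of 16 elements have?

C(16,7) = (16·15·14·13·12·11·10) / 7! = 57657600 / 5040 = 11440.

11440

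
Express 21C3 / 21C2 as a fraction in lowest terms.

19/3

C(n,k+1)/C(n,k) = (n−k)/(k+1) = (21−2)/(2+1) = 19/3.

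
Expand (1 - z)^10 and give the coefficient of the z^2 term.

45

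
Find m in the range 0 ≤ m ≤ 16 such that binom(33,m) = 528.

C(33,m) increases on 0 ≤ m ≤ 16. C(33,1) = 33 and C(33,2) = 528, so m = 2.

2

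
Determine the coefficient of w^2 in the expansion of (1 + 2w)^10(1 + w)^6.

Coefficient of w^2 = Σ_{j} C(10,j)·2^j·C(6,2-j)·1^(2-j) for j from 0 to 2.
= 15 + 120 + 180 = 315.

315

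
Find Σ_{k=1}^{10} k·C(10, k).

5120

Since k·C(10,k) = 10·C(9,k−1), the sum is 10·2^9 = 10·512 = 5120.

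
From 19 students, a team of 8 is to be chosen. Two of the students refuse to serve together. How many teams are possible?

All 8-subsets: C(19,8) = 75582. Those containing both fixed elements: C(17,6) = 12376.
75582 − 12376 = 63206.

63206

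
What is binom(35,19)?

4059928950

C(35,19) = C(35,16) by symmetry.
C(35,16) = (35·34·33·32·31·30·29·28·27·26·25·24·23·22·21·20) / 16! = 84945040381058457600000 / 20922789888000 = 4059928950.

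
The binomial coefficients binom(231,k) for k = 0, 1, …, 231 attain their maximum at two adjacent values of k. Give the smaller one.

115

For odd n = 231, C(231,k) peaks at k = (n−1)/2 and (n+1)/2; the smaller is 115.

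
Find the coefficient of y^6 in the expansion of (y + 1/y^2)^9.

9

General term: C(9,j)·(y)^j·(1/y^2)^(9-j), with y-exponent 1j − 2(9−j) = 3j − 18.
Set 3j − 18 = 6: j = 8.
C(9,8) = 9; 1^8 = 1; 1^1 = 1.
Coefficient = 9 · 1 · 1 = 9.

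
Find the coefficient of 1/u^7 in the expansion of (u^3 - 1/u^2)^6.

General term: C(6,j)·(u^3)^j·(-1/u^2)^(6-j), with u-exponent 3j − 2(6−j) = 5j − 12.
Set 5j − 12 = -7: j = 1.
C(6,1) = 6; 1^1 = 1; (-1)^5 = -1.
Coefficient = 6 · 1 · (-1) = -6.

-6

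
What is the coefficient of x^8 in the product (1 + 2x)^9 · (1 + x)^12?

2977407

Coefficient of x^8 = Σ_{j} C(9,j)·2^j·C(12,8-j)·1^(8-j) for j from 0 to 8.
= 495 + 14256 + 133056 + 532224 + 997920 + 887040 + 354816 + 55296 + 2304 = 2977407.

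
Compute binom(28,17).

21474180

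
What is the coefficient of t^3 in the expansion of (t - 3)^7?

2835

The general term is C(7,j)·(t)^j·(-3)^(7-j); the t^3 term has j = 3.
C(7,3) = 35.
Coefficient = C(7,3) · (-3)^4 = 35 · 81 = 2835.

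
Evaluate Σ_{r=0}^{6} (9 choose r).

1 + 9 + 36 + 84 + 126 + 126 + 84 = 466.

466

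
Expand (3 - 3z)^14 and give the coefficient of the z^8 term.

14363255907

The general term is C(14,j)·(3)^j·(-3z)^(14-j); the z^8 term has j = 6.
C(14,6) = 3003.
Coefficient = C(14,6) · 3^6 · (-3)^8 = 3003 · 729 · 6561 = 14363255907.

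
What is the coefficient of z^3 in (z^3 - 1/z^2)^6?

-20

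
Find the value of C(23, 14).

817190

C(23,14) = C(23,9) by symmetry.
C(23,9) = (23·22·21·20·19·18·17·16·15) / 9! = 296541907200 / 362880 = 817190.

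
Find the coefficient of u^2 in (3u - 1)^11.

The general term is C(11,j)·(3u)^j·(-1)^(11-j); the u^2 term has j = 2.
C(11,2) = 55.
Coefficient = C(11,2) · 3^2 · (-1)^9 = 55 · 9 · (-1) = -495.

-495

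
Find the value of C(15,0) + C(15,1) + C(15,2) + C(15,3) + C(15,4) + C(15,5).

4944

1 + 15 + 105 + 455 + 1365 + 3003 = 4944.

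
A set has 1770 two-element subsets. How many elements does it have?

n(n−1)/2 = 1770 ⇒ n(n−1) = 3540. Since 60·59 = 3540, n = 60.

60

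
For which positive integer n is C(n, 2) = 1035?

n(n−1)/2 = 1035 ⇒ n(n−1) = 2070. Since 46·45 = 2070, n = 46.

46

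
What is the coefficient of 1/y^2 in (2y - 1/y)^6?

General term: C(6,j)·(2y)^j·(-1/y)^(6-j), with y-exponent 1j − 1(6−j) = 2j − 6.
Set 2j − 6 = -2: j = 2.
C(6,2) = 15; 2^2 = 4; (-1)^4 = 1.
Coefficient = 15 · 4 · 1 = 60.

60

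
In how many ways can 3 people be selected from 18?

816

This is C(18,3) = 816.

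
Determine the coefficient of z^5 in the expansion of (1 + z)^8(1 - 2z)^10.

Coefficient of z^5 = Σ_{j} C(8,j)·1^j·C(10,5-j)·(-2)^(5-j) for j from 0 to 5.
= (-8064) + 26880 + (-26880) + 10080 + (-1400) + 56 = 672.

672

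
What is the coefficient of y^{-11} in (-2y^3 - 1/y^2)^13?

-2288

General term: C(13,j)·(-2y^3)^j·(-1/y^2)^(13-j), with y-exponent 3j − 2(13−j) = 5j − 26.
Set 5j − 26 = -11: j = 3.
C(13,3) = 286; (-2)^3 = -8; (-1)^10 = 1.
Coefficient = 286 · (-8) · 1 = -2288.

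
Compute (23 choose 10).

C(23,10) = (23·22·21·20·19·18·17·16·15·14) / 10! = 4151586700800 / 3628800 = 1144066.

1144066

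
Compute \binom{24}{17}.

C(24,17) = C(24,7) by symmetry.
C(24,7) = (24·23·22·21·20·19·18) / 7! = 1744364160 / 5040 = 346104.

346104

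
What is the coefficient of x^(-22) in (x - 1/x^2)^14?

General term: C(14,j)·(x)^j·(-1/x^2)^(14-j), with x-exponent 1j − 2(14−j) = 3j − 28.
Set 3j − 28 = -22: j = 2.
C(14,2) = 91; 1^2 = 1; (-1)^12 = 1.
Coefficient = 91 · 1 · 1 = 91.

91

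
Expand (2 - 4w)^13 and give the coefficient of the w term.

The general term is C(13,j)·(2)^j·(-4w)^(13-j); the w^1 term has j = 12.
C(13,12) = 13.
Coefficient = C(13,12) · 2^12 · (-4)^1 = 13 · 4096 · (-4) = -212992.

-212992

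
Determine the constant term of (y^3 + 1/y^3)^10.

General term: C(10,j)·(y^3)^j·(1/y^3)^(10-j), with y-exponent 3j − 3(10−j) = 6j − 30.
Set 6j − 30 = 0: j = 5.
C(10,5) = 252; 1^5 = 1; 1^5 = 1.
Coefficient = 252 · 1 · 1 = 252.

252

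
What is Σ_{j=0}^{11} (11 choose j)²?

705432

By Vandermonde's identity, Σ C(11,j)² = C(22,11) = 705432.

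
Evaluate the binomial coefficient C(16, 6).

8008

C(16,6) = (16·15·14·13·12·11) / 6! = 5765760 / 720 = 8008.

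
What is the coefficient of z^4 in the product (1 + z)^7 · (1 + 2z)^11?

Coefficient of z^4 = Σ_{j} C(7,j)·1^j·C(11,4-j)·2^(4-j) for j from 0 to 4.
= 5280 + 9240 + 4620 + 770 + 35 = 19945.

19945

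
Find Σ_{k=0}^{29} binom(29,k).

536870912

Setting x = 1 in (1+x)^29 gives Σ C(29,k) = 2^29 = 536870912.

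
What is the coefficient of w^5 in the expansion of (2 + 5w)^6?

The general term is C(6,j)·(2)^j·(5w)^(6-j); the w^5 term has j = 1.
C(6,1) = 6.
Coefficient = C(6,1) · 2^1 · 5^5 = 6 · 2 · 3125 = 37500.

37500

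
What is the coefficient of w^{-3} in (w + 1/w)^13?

General term: C(13,j)·(w)^j·(1/w)^(13-j), with w-exponent 1j − 1(13−j) = 2j − 13.
Set 2j − 13 = -3: j = 5.
C(13,5) = 1287; 1^5 = 1; 1^8 = 1.
Coefficient = 1287 · 1 · 1 = 1287.

1287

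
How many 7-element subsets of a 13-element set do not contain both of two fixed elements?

All 7-subsets: C(13,7) = 1716. Those containing both fixed elements: C(11,5) = 462.
1716 − 462 = 1254.

1254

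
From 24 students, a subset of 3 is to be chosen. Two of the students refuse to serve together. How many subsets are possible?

All 3-subsets: C(24,3) = 2024. Those containing both fixed elements: C(22,1) = 22.
2024 − 22 = 2002.

2002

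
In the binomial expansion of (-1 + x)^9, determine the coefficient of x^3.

84

The general term is C(9,j)·(-1)^j·(x)^(9-j); the x^3 term has j = 6.
C(9,6) = 84.
Coefficient = C(9,6) = 84.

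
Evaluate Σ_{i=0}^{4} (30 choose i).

1 + 30 + 435 + 4060 + 27405 = 31931.

31931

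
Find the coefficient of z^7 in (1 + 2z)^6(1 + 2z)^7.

(1 + 2z)^6(1 + 2z)^7 = (1 + 2z)^13, so the coefficient of z^7 is C(13,7)·2^7 = 1716·128 = 219648.

219648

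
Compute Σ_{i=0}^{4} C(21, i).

7547

1 + 21 + 210 + 1330 + 5985 = 7547.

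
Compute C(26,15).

C(26,15) = C(26,11) by symmetry.
C(26,11) = (26·25·24·23·22·21·20·19·18·17·16) / 11! = 308403583488000 / 39916800 = 7726160.

7726160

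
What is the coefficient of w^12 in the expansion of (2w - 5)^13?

The general term is C(13,j)·(2w)^j·(-5)^(13-j); the w^12 term has j = 12.
C(13,12) = 13.
Coefficient = C(13,12) · 2^12 · (-5)^1 = 13 · 4096 · (-5) = -266240.

-266240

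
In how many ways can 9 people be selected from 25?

2042975

This is C(25,9) = 2042975.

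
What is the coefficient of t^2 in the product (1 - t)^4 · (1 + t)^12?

24

Coefficient of t^2 = Σ_{j} C(4,j)·(-1)^j·C(12,2-j)·1^(2-j) for j from 0 to 2.
= 66 + (-48) + 6 = 24.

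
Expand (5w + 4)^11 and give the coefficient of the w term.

57671680

The general term is C(11,j)·(5w)^j·(4)^(11-j); the w^1 term has j = 1.
C(11,1) = 11.
Coefficient = C(11,1) · 5^1 · 4^10 = 11 · 5 · 1048576 = 57671680.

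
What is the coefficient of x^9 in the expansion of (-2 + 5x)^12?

-3437500000

The general term is C(12,j)·(-2)^j·(5x)^(12-j); the x^9 term has j = 3.
C(12,3) = 220.
Coefficient = C(12,3) · (-2)^3 · 5^9 = 220 · (-8) · 1953125 = -3437500000.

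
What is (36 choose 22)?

3796297200

C(36,22) = C(36,14) by symmetry.
C(36,14) = (36·35·34·33·32·31·30·29·28·27·26·25·24·23) / 14! = 330954702783344640000 / 87178291200 = 3796297200.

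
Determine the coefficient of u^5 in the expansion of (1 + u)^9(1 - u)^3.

Coefficient of u^5 = Σ_{j} C(9,j)·1^j·C(3,5-j)·(-1)^(5-j) for j from 2 to 5.
= (-36) + 252 + (-378) + 126 = -36.

-36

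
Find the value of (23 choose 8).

C(23,8) = (23·22·21·20·19·18·17·16) / 8! = 19769460480 / 40320 = 490314.

490314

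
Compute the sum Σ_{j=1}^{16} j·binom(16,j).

524288

Differentiating (1+x)^16 and setting x=1: Σ j·C(16,j) = 16·2^15 = 524288.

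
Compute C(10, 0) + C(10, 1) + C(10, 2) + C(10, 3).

176

1 + 10 + 45 + 120 = 176.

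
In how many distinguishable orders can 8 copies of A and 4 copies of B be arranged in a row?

495

Choose positions for the A's: C(12,8) = 495.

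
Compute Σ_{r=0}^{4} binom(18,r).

4048

1 + 18 + 153 + 816 + 3060 = 4048.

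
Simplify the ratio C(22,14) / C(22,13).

C(n,k+1)/C(n,k) = (n−k)/(k+1) = (22−13)/(13+1) = 9/14.

9/14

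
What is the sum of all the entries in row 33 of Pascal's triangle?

The entries of row 33 sum to 2^33 = 8589934592.

8589934592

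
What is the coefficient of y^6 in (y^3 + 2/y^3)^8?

General term: C(8,j)·(y^3)^j·(2/y^3)^(8-j), with y-exponent 3j − 3(8−j) = 6j − 24.
Set 6j − 24 = 6: j = 5.
C(8,5) = 56; 1^5 = 1; 2^3 = 8.
Coefficient = 56 · 1 · 8 = 448.

448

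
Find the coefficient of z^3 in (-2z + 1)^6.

-160

The general term is C(6,j)·(-2z)^j·(1)^(6-j); the z^3 term has j = 3.
C(6,3) = 20.
Coefficient = C(6,3) · (-2)^3 = 20 · (-8) = -160.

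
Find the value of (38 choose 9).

C(38,9) = (38·37·36·35·34·33·32·31·30) / 9! = 59153663923200 / 362880 = 163011640.

163011640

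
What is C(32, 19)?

347373600

C(32,19) = C(32,13) by symmetry.
C(32,13) = (32·31·30·29·28·27·26·25·24·23·22·21·20) / 13! = 2163102632570880000 / 6227020800 = 347373600.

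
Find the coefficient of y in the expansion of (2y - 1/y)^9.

4032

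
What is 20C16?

4845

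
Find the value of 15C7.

6435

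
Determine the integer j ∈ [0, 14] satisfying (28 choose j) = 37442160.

13

C(28,j) increases on 0 ≤ j ≤ 14. C(28,12) = 30421755 and C(28,13) = 37442160, so j = 13.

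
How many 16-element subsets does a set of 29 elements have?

C(29,16) = C(29,13) by symmetry.
C(29,13) = (29·28·27·26·25·24·23·22·21·20·19·18·17) / 13! = 422590010274432000 / 6227020800 = 67863915.

67863915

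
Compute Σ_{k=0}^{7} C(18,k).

1 + 18 + 153 + 816 + 3060 + 8568 + 18564 + 31824 = 63004.

63004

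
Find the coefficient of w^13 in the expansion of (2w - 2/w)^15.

-491520

General term: C(15,j)·(2w)^j·(-2/w)^(15-j), with w-exponent 1j − 1(15−j) = 2j − 15.
Set 2j − 15 = 13: j = 14.
C(15,14) = 15; 2^14 = 16384; (-2)^1 = -2.
Coefficient = 15 · 16384 · (-2) = -491520.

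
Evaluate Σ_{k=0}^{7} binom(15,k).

1 + 15 + 105 + 455 + 1365 + 3003 + 5005 + 6435 = 16384.

16384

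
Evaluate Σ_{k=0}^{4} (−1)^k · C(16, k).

1365

The partial alternating sum Σ_{k=0}^{4} (−1)^k C(16,k) = (−1)^4 C(15,4) = 1365.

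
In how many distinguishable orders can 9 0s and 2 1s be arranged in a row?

55

Choose positions for the 0s: C(11,9) = 55.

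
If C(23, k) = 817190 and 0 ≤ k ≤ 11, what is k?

C(23,k) increases on 0 ≤ k ≤ 11. C(23,8) = 490314 and C(23,9) = 817190, so k = 9.

9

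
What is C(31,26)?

169911

C(31,26) = C(31,5) by symmetry.
C(31,5) = (31·30·29·28·27) / 5! = 20389320 / 120 = 169911.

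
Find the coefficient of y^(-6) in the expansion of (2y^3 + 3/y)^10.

393660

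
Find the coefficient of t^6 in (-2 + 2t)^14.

The general term is C(14,j)·(-2)^j·(2t)^(14-j); the t^6 term has j = 8.
C(14,8) = 3003.
Coefficient = C(14,8) · (-2)^8 · 2^6 = 3003 · 256 · 64 = 49201152.

49201152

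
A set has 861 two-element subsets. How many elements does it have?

42

n(n−1)/2 = 861 ⇒ n(n−1) = 1722. Since 42·41 = 1722, n = 42.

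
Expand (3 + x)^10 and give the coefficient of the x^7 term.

The general term is C(10,j)·(3)^j·(x)^(10-j); the x^7 term has j = 3.
C(10,3) = 120.
Coefficient = C(10,3) · 3^3 = 120 · 27 = 3240.

3240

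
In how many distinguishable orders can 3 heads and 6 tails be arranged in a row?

84

Choose positions for the heads: C(9,3) = 84.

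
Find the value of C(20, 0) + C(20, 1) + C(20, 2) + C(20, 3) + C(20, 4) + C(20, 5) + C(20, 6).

1 + 20 + 190 + 1140 + 4845 + 15504 + 38760 = 60460.

60460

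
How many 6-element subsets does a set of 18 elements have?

18564

C(18,6) = (18·17·16·15·14·13) / 6! = 13366080 / 720 = 18564.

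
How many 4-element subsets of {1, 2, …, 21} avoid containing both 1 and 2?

All 4-subsets: C(21,4) = 5985. Those containing both fixed elements: C(19,2) = 171.
5985 − 171 = 5814.

5814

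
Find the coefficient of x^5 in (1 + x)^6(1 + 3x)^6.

19824

Coefficient of x^5 = Σ_{j} C(6,j)·1^j·C(6,5-j)·3^(5-j) for j from 0 to 5.
= 1458 + 7290 + 8100 + 2700 + 270 + 6 = 19824.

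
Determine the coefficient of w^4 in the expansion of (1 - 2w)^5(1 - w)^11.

5140

Coefficient of w^4 = Σ_{j} C(5,j)·(-2)^j·C(11,4-j)·(-1)^(4-j) for j from 0 to 4.
= 330 + 1650 + 2200 + 880 + 80 = 5140.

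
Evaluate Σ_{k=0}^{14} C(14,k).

Setting x = 1 in (1+x)^14 gives Σ C(14,k) = 2^14 = 16384.

16384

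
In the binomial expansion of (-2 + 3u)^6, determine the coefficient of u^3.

-4320

The general term is C(6,j)·(-2)^j·(3u)^(6-j); the u^3 term has j = 3.
C(6,3) = 20.
Coefficient = C(6,3) · (-2)^3 · 3^3 = 20 · (-8) · 27 = -4320.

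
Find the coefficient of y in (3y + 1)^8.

24

The general term is C(8,j)·(3y)^j·(1)^(8-j); the y^1 term has j = 1.
C(8,1) = 8.
Coefficient = C(8,1) · 3^1 = 8 · 3 = 24.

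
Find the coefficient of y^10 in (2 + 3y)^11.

1299078

The general term is C(11,j)·(2)^j·(3y)^(11-j); the y^10 term has j = 1.
C(11,1) = 11.
Coefficient = C(11,1) · 2^1 · 3^10 = 11 · 2 · 59049 = 1299078.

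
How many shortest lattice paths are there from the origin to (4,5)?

Each path is a sequence of 9 steps with 4 rights: C(9,4) = 126.

126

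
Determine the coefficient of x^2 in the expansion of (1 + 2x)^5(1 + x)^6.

115

Coefficient of x^2 = Σ_{j} C(5,j)·2^j·C(6,2-j)·1^(2-j) for j from 0 to 2.
= 15 + 60 + 40 = 115.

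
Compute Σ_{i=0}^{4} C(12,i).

1 + 12 + 66 + 220 + 495 = 794.

794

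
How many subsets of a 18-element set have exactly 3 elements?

Choose the 3 positions: C(18,3) = 816.

816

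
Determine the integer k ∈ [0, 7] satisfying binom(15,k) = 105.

2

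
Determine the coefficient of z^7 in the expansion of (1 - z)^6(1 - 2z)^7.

Coefficient of z^7 = Σ_{j} C(6,j)·(-1)^j·C(7,7-j)·(-2)^(7-j) for j from 0 to 6.
= (-128) + (-2688) + (-10080) + (-11200) + (-4200) + (-504) + (-14) = -28814.

-28814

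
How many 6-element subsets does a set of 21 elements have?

54264

C(21,6) = (21·20·19·18·17·16) / 6! = 39070080 / 720 = 54264.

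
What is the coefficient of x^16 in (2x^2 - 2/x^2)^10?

-10240

General term: C(10,j)·(2x^2)^j·(-2/x^2)^(10-j), with x-exponent 2j − 2(10−j) = 4j − 20.
Set 4j − 20 = 16: j = 9.
C(10,9) = 10; 2^9 = 512; (-2)^1 = -2.
Coefficient = 10 · 512 · (-2) = -10240.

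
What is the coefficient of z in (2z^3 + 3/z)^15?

General term: C(15,j)·(2z^3)^j·(3/z)^(15-j), with z-exponent 3j − 1(15−j) = 4j − 15.
Set 4j − 15 = 1: j = 4.
C(15,4) = 1365; 2^4 = 16; 3^11 = 177147.
Coefficient = 1365 · 16 · 177147 = 3868890480.

3868890480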